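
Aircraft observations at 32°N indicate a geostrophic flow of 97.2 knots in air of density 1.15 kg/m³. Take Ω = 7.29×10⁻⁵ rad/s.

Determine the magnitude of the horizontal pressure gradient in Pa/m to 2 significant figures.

4.4×10⁻³ Pa/m

Coriolis parameter at 32°N:
f = 2Ω sin φ = 2 × 7.29×10⁻⁵ × sin 32° = 7.73×10⁻⁵ s⁻¹
Wind speed in SI: 97.2 knots = 50.0 m/s
Geostrophic balance rearranged: |∂P/∂n| = f ρ V_g
|∂P/∂n| = 7.73×10⁻⁵ × 1.15 × 50.0 = 4.44×10⁻³ Pa/m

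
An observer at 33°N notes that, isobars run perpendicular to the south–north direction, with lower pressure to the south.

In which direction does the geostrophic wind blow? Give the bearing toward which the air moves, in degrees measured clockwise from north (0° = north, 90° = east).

The pressure-gradient force points toward the south (bearing 180°).
Geostrophic balance: in the Northern Hemisphere the Coriolis force deflects motion to the right, so the geostrophic wind blows 90° to the right of the pressure-gradient force (low pressure on the left).
Rotating 180° by 90° clockwise gives 270° — the wind blows toward the west.

270°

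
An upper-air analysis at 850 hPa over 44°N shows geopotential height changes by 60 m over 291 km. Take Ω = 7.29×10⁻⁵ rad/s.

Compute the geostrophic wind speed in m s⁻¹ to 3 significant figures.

Coriolis parameter at 44°N:
f = 2Ω sin φ = 2 × 7.29×10⁻⁵ × sin 44° = 1.01×10⁻⁴ s⁻¹
Height gradient: |∂Z/∂n| = 60 m / 291000 m = 2.06×10⁻⁴
On a pressure surface, geostrophic balance gives V_g = (g/f)|∂Z/∂n|:
V_g = 9.81 × 2.06×10⁻⁴ / 1.01×10⁻⁴ = 20.0 m/s

20.0 m s⁻¹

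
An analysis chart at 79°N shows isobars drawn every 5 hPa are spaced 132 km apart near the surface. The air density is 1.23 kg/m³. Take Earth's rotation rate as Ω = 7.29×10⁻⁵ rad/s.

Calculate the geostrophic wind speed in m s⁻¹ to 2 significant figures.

22 m s⁻¹

Coriolis parameter at 79°N:
f = 2Ω sin φ = 2 × 7.29×10⁻⁵ × sin 79° = 1.43×10⁻⁴ s⁻¹
Pressure gradient: |∂P/∂n| = 500 Pa / 132000 m = 3.79×10⁻³ Pa/m
Geostrophic balance (pressure-gradient force = Coriolis force):
V_g = (1/(fρ)) |∂P/∂n| = 3.79×10⁻³ / (1.43×10⁻⁴ × 1.23) = 21.5 m/s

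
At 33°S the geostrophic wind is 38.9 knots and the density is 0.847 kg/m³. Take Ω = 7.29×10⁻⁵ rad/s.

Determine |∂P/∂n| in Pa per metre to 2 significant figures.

Coriolis parameter at 33°S:
f = 2Ω sin φ = 2 × 7.29×10⁻⁵ × sin 33° = 7.94×10⁻⁵ s⁻¹
Wind speed in SI: 38.9 knots = 20.0 m/s
Geostrophic balance rearranged: |∂P/∂n| = f ρ V_g
|∂P/∂n| = 7.94×10⁻⁵ × 0.847 × 20.0 = 1.35×10⁻³ Pa/m

1.3×10⁻³ Pa/m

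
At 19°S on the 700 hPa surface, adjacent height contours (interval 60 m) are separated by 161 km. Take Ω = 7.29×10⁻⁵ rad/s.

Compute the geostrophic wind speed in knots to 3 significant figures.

150 knots

Coriolis parameter at 19°S:
f = 2Ω sin φ = 2 × 7.29×10⁻⁵ × sin 19° = 4.75×10⁻⁵ s⁻¹
Height gradient: |∂Z/∂n| = 60 m / 161000 m = 3.73×10⁻⁴
On a pressure surface, geostrophic balance gives V_g = (g/f)|∂Z/∂n|:
V_g = 9.81 × 3.73×10⁻⁴ / 4.75×10⁻⁵ = 77.0 m/s
Converting: 77.0 m/s × 1.944 = 150 knots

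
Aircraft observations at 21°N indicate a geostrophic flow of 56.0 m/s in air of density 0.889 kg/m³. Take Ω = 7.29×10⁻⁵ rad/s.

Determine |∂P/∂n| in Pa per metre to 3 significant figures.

2.60×10⁻³ Pa/m

Coriolis parameter at 21°N:
f = 2Ω sin φ = 2 × 7.29×10⁻⁵ × sin 21° = 5.23×10⁻⁵ s⁻¹
Geostrophic balance rearranged: |∂P/∂n| = f ρ V_g
|∂P/∂n| = 5.23×10⁻⁵ × 0.889 × 56.0 = 2.60×10⁻³ Pa/m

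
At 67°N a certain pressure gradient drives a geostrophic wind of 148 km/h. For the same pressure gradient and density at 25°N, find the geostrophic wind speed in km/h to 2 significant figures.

With the same pressure gradient and density, V_g ∝ 1/f ∝ 1/sin φ.
V₂ = V₁ · sin φ₁ / sin φ₂ = 148 × sin 67° / sin 25°
V₂ = 148 × 0.9205/0.4226 = 320 km/h

320 km/h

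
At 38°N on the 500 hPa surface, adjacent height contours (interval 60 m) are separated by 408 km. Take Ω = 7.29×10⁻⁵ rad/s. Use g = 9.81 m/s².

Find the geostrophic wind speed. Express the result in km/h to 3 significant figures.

57.9 km/h

Coriolis parameter at 38°N:
f = 2Ω sin φ = 2 × 7.29×10⁻⁵ × sin 38° = 8.98×10⁻⁵ s⁻¹
Height gradient: |∂Z/∂n| = 60 m / 408000 m = 1.47×10⁻⁴
On a pressure surface, geostrophic balance gives V_g = (g/f)|∂Z/∂n|:
V_g = 9.81 × 1.47×10⁻⁴ / 8.98×10⁻⁵ = 16.1 m/s
Converting: 16.1 m/s × 3.6 = 57.9 km/h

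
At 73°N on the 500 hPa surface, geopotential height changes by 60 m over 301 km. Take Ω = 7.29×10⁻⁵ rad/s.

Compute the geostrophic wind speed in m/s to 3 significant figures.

14.0 m/s

Coriolis parameter at 73°N:
f = 2Ω sin φ = 2 × 7.29×10⁻⁵ × sin 73° = 1.39×10⁻⁴ s⁻¹
Height gradient: |∂Z/∂n| = 60 m / 301000 m = 1.99×10⁻⁴
On a pressure surface, geostrophic balance gives V_g = (g/f)|∂Z/∂n|:
V_g = 9.81 × 1.99×10⁻⁴ / 1.39×10⁻⁴ = 14.0 m/s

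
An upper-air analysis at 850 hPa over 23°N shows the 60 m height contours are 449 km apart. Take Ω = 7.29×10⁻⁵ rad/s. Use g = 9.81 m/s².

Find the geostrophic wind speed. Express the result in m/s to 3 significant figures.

23.0 m/s

Coriolis parameter at 23°N:
f = 2Ω sin φ = 2 × 7.29×10⁻⁵ × sin 23° = 5.70×10⁻⁵ s⁻¹
Height gradient: |∂Z/∂n| = 60 m / 449000 m = 1.34×10⁻⁴
On a pressure surface, geostrophic balance gives V_g = (g/f)|∂Z/∂n|:
V_g = 9.81 × 1.34×10⁻⁴ / 5.70×10⁻⁵ = 23.0 m/s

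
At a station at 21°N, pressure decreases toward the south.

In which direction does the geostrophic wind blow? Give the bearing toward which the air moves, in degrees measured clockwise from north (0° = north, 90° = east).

270°

The pressure-gradient force points toward the south (bearing 180°).
Geostrophic balance: in the Northern Hemisphere the Coriolis force deflects motion to the right, so the geostrophic wind blows 90° to the right of the pressure-gradient force (low pressure on the left).
Rotating 180° by 90° clockwise gives 270° — the wind blows toward the west.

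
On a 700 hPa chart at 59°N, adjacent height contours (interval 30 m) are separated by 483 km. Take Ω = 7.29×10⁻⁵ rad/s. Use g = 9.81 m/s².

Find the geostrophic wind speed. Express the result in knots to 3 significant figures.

Coriolis parameter at 59°N:
f = 2Ω sin φ = 2 × 7.29×10⁻⁵ × sin 59° = 1.25×10⁻⁴ s⁻¹
Height gradient: |∂Z/∂n| = 30 m / 483000 m = 6.21×10⁻⁵
On a pressure surface, geostrophic balance gives V_g = (g/f)|∂Z/∂n|:
V_g = 9.81 × 6.21×10⁻⁵ / 1.25×10⁻⁴ = 4.88 m/s
Converting: 4.88 m/s × 1.944 = 9.48 knots

9.48 knots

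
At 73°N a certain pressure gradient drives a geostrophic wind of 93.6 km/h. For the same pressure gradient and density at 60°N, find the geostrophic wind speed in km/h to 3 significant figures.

103 km/h

With the same pressure gradient and density, V_g ∝ 1/f ∝ 1/sin φ.
V₂ = V₁ · sin φ₁ / sin φ₂ = 93.6 × sin 73° / sin 60°
V₂ = 93.6 × 0.9563/0.8660 = 103 km/h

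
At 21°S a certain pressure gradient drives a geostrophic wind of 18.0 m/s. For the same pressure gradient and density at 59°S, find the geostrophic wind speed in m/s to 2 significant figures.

7.5 m/s

With the same pressure gradient and density, V_g ∝ 1/f ∝ 1/sin φ.
V₂ = V₁ · sin φ₁ / sin φ₂ = 18.0 × sin 21° / sin 59°
V₂ = 18.0 × 0.3584/0.8572 = 7.5 m/s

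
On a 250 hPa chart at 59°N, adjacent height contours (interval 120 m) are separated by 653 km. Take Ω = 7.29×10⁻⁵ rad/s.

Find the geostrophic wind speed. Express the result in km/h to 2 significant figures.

Coriolis parameter at 59°N:
f = 2Ω sin φ = 2 × 7.29×10⁻⁵ × sin 59° = 1.25×10⁻⁴ s⁻¹
Height gradient: |∂Z/∂n| = 120 m / 653000 m = 1.84×10⁻⁴
On a pressure surface, geostrophic balance gives V_g = (g/f)|∂Z/∂n|:
V_g = 9.81 × 1.84×10⁻⁴ / 1.25×10⁻⁴ = 14.4 m/s
Converting: 14.4 m/s × 3.6 = 52 km/h

52 km/h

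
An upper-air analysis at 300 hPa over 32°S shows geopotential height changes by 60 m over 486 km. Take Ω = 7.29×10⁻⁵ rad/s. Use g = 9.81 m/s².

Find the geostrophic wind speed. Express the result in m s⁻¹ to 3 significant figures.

15.7 m s⁻¹

Coriolis parameter at 32°S:
f = 2Ω sin φ = 2 × 7.29×10⁻⁵ × sin 32° = 7.73×10⁻⁵ s⁻¹
Height gradient: |∂Z/∂n| = 60 m / 486000 m = 1.23×10⁻⁴
On a pressure surface, geostrophic balance gives V_g = (g/f)|∂Z/∂n|:
V_g = 9.81 × 1.23×10⁻⁴ / 7.73×10⁻⁵ = 15.7 m/s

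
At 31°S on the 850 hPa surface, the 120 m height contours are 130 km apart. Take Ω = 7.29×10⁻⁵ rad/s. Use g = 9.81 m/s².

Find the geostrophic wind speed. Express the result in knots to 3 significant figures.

234 knots

Coriolis parameter at 31°S:
f = 2Ω sin φ = 2 × 7.29×10⁻⁵ × sin 31° = 7.51×10⁻⁵ s⁻¹
Height gradient: |∂Z/∂n| = 120 m / 130000 m = 9.23×10⁻⁴
On a pressure surface, geostrophic balance gives V_g = (g/f)|∂Z/∂n|:
V_g = 9.81 × 9.23×10⁻⁴ / 7.51×10⁻⁵ = 121 m/s
Converting: 121 m/s × 1.944 = 234 knots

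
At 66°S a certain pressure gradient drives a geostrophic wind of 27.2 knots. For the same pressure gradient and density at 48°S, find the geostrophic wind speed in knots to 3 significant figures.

With the same pressure gradient and density, V_g ∝ 1/f ∝ 1/sin φ.
V₂ = V₁ · sin φ₁ / sin φ₂ = 27.2 × sin 66° / sin 48°
V₂ = 27.2 × 0.9135/0.7431 = 33.4 knots

33.4 knots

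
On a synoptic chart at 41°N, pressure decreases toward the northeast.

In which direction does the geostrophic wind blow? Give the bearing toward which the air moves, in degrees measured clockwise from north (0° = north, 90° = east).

The pressure-gradient force points toward the northeast (bearing 045°).
Geostrophic balance: in the Northern Hemisphere the Coriolis force deflects motion to the right, so the geostrophic wind blows 90° to the right of the pressure-gradient force (low pressure on the left).
Rotating 045° by 90° clockwise gives 135° — the wind blows toward the southeast.

135°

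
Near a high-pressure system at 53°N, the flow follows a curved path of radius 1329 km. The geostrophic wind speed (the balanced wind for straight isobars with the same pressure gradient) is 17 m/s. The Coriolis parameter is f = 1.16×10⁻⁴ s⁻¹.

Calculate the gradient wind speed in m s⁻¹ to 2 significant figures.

19 m s⁻¹

Around a high, pressure-gradient force acts outward with centrifugal, so Coriolis balances both:
fV = (1/ρ)|∂P/∂n| + V²/R  →  V² − fR·V + fR·V_g = 0
With fR = 1.16×10⁻⁴ × 1329×10³ m = 154 m/s:
V = [fR − √((fR)² − 4 fR V_g)]/2 = [154 − √(154² − 4×154×17)]/2 = 19.5 m/s
Supergeostrophic (V > V_g = 17 m/s), as expected around a high.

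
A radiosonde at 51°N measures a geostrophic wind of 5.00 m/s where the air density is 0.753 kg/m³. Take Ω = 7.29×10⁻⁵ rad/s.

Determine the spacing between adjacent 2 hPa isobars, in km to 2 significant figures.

470 km

Coriolis parameter at 51°N:
f = 2Ω sin φ = 2 × 7.29×10⁻⁵ × sin 51° = 1.13×10⁻⁴ s⁻¹
Geostrophic balance rearranged: |∂P/∂n| = f ρ V_g
|∂P/∂n| = 1.13×10⁻⁴ × 0.753 × 5.00 = 4.27×10⁻⁴ Pa/m
Isobar spacing: Δn = ΔP/|∂P/∂n| = 200 Pa / 4.27×10⁻⁴ Pa/m = 468819 m ≈ 470 km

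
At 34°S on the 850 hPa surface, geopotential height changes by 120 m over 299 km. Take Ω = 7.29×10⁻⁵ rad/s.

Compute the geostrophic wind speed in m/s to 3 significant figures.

48.3 m/s

Coriolis parameter at 34°S:
f = 2Ω sin φ = 2 × 7.29×10⁻⁵ × sin 34° = 8.15×10⁻⁵ s⁻¹
Height gradient: |∂Z/∂n| = 120 m / 299000 m = 4.01×10⁻⁴
On a pressure surface, geostrophic balance gives V_g = (g/f)|∂Z/∂n|:
V_g = 9.81 × 4.01×10⁻⁴ / 8.15×10⁻⁵ = 48.3 m/s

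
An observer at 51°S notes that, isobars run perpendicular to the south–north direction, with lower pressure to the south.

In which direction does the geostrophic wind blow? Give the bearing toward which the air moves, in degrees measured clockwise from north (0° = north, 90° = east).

The pressure-gradient force points toward the south (bearing 180°).
Geostrophic balance: in the Southern Hemisphere the Coriolis force deflects motion to the left, so the geostrophic wind blows 90° to the left of the pressure-gradient force (low pressure on the right).
Rotating 180° by 90° counterclockwise gives 090° — the wind blows toward the east.

090°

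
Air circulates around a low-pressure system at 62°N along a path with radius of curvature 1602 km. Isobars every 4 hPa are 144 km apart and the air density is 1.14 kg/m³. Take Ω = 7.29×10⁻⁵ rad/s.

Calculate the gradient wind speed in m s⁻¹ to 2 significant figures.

Coriolis parameter at 62°N:
f = 2Ω sin φ = 2 × 7.29×10⁻⁵ × sin 62° = 1.29×10⁻⁴ s⁻¹
Pressure gradient: |∂P/∂n| = 400 Pa / 144000 m = 2.78×10⁻³ Pa/m
Geostrophic speed: V_g = |∂P/∂n|/(fρ) = 2.78×10⁻³/(1.29×10⁻⁴ × 1.14) = 18.9 m/s
Around a low, centrifugal force acts outward with Coriolis, so pressure-gradient force balances both:
(1/ρ)|∂P/∂n| = fV + V²/R  →  V² + fR·V − fR·V_g = 0
With fR = 1.29×10⁻⁴ × 1602×10³ m = 206 m/s:
V = [−fR + √((fR)² + 4 fR V_g)]/2 = [−206 + √(206² + 4×206×18.9)]/2 = 17.5 m/s
Subgeostrophic (V < V_g = 18.9 m/s), as expected around a low.

17 m s⁻¹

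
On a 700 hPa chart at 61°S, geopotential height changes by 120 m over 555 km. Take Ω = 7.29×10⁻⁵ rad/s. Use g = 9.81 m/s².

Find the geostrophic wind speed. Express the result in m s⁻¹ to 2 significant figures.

Coriolis parameter at 61°S:
f = 2Ω sin φ = 2 × 7.29×10⁻⁵ × sin 61° = 1.28×10⁻⁴ s⁻¹
Height gradient: |∂Z/∂n| = 120 m / 555000 m = 2.16×10⁻⁴
On a pressure surface, geostrophic balance gives V_g = (g/f)|∂Z/∂n|:
V_g = 9.81 × 2.16×10⁻⁴ / 1.28×10⁻⁴ = 16.6 m/s

17 m s⁻¹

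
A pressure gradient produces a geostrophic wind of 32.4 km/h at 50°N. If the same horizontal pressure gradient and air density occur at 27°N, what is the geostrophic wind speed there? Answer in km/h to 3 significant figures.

With the same pressure gradient and density, V_g ∝ 1/f ∝ 1/sin φ.
V₂ = V₁ · sin φ₁ / sin φ₂ = 32.4 × sin 50° / sin 27°
V₂ = 32.4 × 0.7660/0.4540 = 54.7 km/h

54.7 km/h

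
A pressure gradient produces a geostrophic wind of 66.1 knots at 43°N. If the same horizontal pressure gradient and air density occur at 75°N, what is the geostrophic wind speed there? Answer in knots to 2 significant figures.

47 knots

With the same pressure gradient and density, V_g ∝ 1/f ∝ 1/sin φ.
V₂ = V₁ · sin φ₁ / sin φ₂ = 66.1 × sin 43° / sin 75°
V₂ = 66.1 × 0.6820/0.9659 = 47 knots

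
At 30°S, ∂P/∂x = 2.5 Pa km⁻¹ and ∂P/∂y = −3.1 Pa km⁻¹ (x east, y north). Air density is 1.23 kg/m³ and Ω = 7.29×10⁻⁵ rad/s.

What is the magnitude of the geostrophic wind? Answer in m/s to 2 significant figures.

44 m/s

Coriolis parameter at 30°S:
f = 2Ω sin φ = 2 × 7.29×10⁻⁵ × sin 30° = 7.29×10⁻⁵ s⁻¹
In the Southern Hemisphere f is negative: f = −7.29×10⁻⁵ s⁻¹.
Component geostrophic relations (x east, y north):
u_g = −(1/(fρ)) ∂P/∂y,  v_g = (1/(fρ)) ∂P/∂x
u_g = −(−3.1×10⁻³)/(−7.29×10⁻⁵ × 1.23) = −34.6 m/s;  v_g = (2.5×10⁻³)/(−7.29×10⁻⁵ × 1.23) = −27.9 m/s
|V_g| = √(u_g² + v_g²) = 44.4 m/s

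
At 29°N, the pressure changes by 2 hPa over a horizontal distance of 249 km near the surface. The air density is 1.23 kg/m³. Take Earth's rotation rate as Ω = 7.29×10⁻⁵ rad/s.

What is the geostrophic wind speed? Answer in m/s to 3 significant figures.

9.24 m/s

Coriolis parameter at 29°N:
f = 2Ω sin φ = 2 × 7.29×10⁻⁵ × sin 29° = 7.07×10⁻⁵ s⁻¹
Pressure gradient: |∂P/∂n| = 200 Pa / 249000 m = 8.03×10⁻⁴ Pa/m
Geostrophic balance (pressure-gradient force = Coriolis force):
V_g = (1/(fρ)) |∂P/∂n| = 8.03×10⁻⁴ / (7.07×10⁻⁵ × 1.23) = 9.24 m/s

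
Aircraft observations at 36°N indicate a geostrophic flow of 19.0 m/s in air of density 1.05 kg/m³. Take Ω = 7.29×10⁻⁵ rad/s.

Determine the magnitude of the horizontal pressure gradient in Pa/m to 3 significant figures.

Coriolis parameter at 36°N:
f = 2Ω sin φ = 2 × 7.29×10⁻⁵ × sin 36° = 8.57×10⁻⁵ s⁻¹
Geostrophic balance rearranged: |∂P/∂n| = f ρ V_g
|∂P/∂n| = 8.57×10⁻⁵ × 1.05 × 19.0 = 1.71×10⁻³ Pa/m

1.71×10⁻³ Pa/m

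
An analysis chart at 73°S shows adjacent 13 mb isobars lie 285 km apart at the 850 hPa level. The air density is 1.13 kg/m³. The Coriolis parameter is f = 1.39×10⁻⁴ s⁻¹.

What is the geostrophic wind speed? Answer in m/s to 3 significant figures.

Pressure gradient: |∂P/∂n| = 1300 Pa / 285000 m = 4.56×10⁻³ Pa/m
Geostrophic balance (pressure-gradient force = Coriolis force):
V_g = (1/(fρ)) |∂P/∂n| = 4.56×10⁻³ / (1.39×10⁻⁴ × 1.13) = 29.0 m/s

29.0 m/s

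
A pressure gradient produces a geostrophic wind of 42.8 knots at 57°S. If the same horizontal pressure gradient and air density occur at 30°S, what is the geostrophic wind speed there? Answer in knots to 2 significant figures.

72 knots

With the same pressure gradient and density, V_g ∝ 1/f ∝ 1/sin φ.
V₂ = V₁ · sin φ₁ / sin φ₂ = 42.8 × sin 57° / sin 30°
V₂ = 42.8 × 0.8387/0.5000 = 72 knots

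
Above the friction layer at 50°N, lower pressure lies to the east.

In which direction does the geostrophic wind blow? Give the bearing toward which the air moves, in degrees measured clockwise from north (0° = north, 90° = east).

The pressure-gradient force points toward the east (bearing 090°).
Geostrophic balance: in the Northern Hemisphere the Coriolis force deflects motion to the right, so the geostrophic wind blows 90° to the right of the pressure-gradient force (low pressure on the left).
Rotating 090° by 90° clockwise gives 180° — the wind blows toward the south.

180°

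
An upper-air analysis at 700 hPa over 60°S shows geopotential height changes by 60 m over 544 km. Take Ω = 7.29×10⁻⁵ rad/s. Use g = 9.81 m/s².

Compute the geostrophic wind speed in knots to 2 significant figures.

Coriolis parameter at 60°S:
f = 2Ω sin φ = 2 × 7.29×10⁻⁵ × sin 60° = 1.26×10⁻⁴ s⁻¹
Height gradient: |∂Z/∂n| = 60 m / 544000 m = 1.10×10⁻⁴
On a pressure surface, geostrophic balance gives V_g = (g/f)|∂Z/∂n|:
V_g = 9.81 × 1.10×10⁻⁴ / 1.26×10⁻⁴ = 8.57 m/s
Converting: 8.57 m/s × 1.944 = 17 knots

17 knots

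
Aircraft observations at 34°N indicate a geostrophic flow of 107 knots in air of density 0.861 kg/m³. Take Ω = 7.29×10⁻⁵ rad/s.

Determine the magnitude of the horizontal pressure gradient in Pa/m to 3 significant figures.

Coriolis parameter at 34°N:
f = 2Ω sin φ = 2 × 7.29×10⁻⁵ × sin 34° = 8.15×10⁻⁵ s⁻¹
Wind speed in SI: 107 knots = 55.0 m/s
Geostrophic balance rearranged: |∂P/∂n| = f ρ V_g
|∂P/∂n| = 8.15×10⁻⁵ × 0.861 × 55.0 = 3.86×10⁻³ Pa/m

3.86×10⁻³ Pa/m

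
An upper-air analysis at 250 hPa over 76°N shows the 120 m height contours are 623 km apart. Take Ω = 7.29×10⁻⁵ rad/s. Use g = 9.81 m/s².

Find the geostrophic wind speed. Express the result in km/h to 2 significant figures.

Coriolis parameter at 76°N:
f = 2Ω sin φ = 2 × 7.29×10⁻⁵ × sin 76° = 1.41×10⁻⁴ s⁻¹
Height gradient: |∂Z/∂n| = 120 m / 623000 m = 1.93×10⁻⁴
On a pressure surface, geostrophic balance gives V_g = (g/f)|∂Z/∂n|:
V_g = 9.81 × 1.93×10⁻⁴ / 1.41×10⁻⁴ = 13.4 m/s
Converting: 13.4 m/s × 3.6 = 48 km/h

48 km/h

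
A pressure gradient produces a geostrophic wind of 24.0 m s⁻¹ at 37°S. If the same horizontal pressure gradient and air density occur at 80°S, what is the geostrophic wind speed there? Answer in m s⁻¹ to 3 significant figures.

With the same pressure gradient and density, V_g ∝ 1/f ∝ 1/sin φ.
V₂ = V₁ · sin φ₁ / sin φ₂ = 24.0 × sin 37° / sin 80°
V₂ = 24.0 × 0.6018/0.9848 = 14.7 m s⁻¹

14.7 m s⁻¹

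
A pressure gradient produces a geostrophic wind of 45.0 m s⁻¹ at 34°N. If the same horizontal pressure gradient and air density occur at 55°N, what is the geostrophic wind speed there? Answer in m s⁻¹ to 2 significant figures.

31 m s⁻¹

With the same pressure gradient and density, V_g ∝ 1/f ∝ 1/sin φ.
V₂ = V₁ · sin φ₁ / sin φ₂ = 45.0 × sin 34° / sin 55°
V₂ = 45.0 × 0.5592/0.8192 = 31 m s⁻¹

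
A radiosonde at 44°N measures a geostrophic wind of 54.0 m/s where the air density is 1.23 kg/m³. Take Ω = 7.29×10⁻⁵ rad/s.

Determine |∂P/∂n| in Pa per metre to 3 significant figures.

Coriolis parameter at 44°N:
f = 2Ω sin φ = 2 × 7.29×10⁻⁵ × sin 44° = 1.01×10⁻⁴ s⁻¹
Geostrophic balance rearranged: |∂P/∂n| = f ρ V_g
|∂P/∂n| = 1.01×10⁻⁴ × 1.23 × 54.0 = 6.73×10⁻³ Pa/m

6.73×10⁻³ Pa/m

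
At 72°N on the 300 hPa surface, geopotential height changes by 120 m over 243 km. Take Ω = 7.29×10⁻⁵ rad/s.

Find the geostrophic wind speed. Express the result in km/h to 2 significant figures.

Coriolis parameter at 72°N:
f = 2Ω sin φ = 2 × 7.29×10⁻⁵ × sin 72° = 1.39×10⁻⁴ s⁻¹
Height gradient: |∂Z/∂n| = 120 m / 243000 m = 4.94×10⁻⁴
On a pressure surface, geostrophic balance gives V_g = (g/f)|∂Z/∂n|:
V_g = 9.81 × 4.94×10⁻⁴ / 1.39×10⁻⁴ = 34.9 m/s
Converting: 34.9 m/s × 3.6 = 130 km/h

130 km/h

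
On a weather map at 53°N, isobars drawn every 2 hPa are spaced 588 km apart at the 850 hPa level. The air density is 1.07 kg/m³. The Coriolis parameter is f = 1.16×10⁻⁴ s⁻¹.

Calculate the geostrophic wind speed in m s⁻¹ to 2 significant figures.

Pressure gradient: |∂P/∂n| = 200 Pa / 588000 m = 3.40×10⁻⁴ Pa/m
Geostrophic balance (pressure-gradient force = Coriolis force):
V_g = (1/(fρ)) |∂P/∂n| = 3.40×10⁻⁴ / (1.16×10⁻⁴ × 1.07) = 2.74 m/s

2.7 m s⁻¹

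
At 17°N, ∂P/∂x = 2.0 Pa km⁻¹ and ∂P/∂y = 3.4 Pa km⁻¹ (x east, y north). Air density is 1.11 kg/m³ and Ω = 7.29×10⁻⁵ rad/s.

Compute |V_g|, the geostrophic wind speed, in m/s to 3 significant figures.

Coriolis parameter at 17°N:
f = 2Ω sin φ = 2 × 7.29×10⁻⁵ × sin 17° = 4.26×10⁻⁵ s⁻¹
Component geostrophic relations (x east, y north):
u_g = −(1/(fρ)) ∂P/∂y,  v_g = (1/(fρ)) ∂P/∂x
u_g = −(3.4×10⁻³)/(4.26×10⁻⁵ × 1.11) = −71.9 m/s;  v_g = (2.0×10⁻³)/(4.26×10⁻⁵ × 1.11) = 42.3 m/s
|V_g| = √(u_g² + v_g²) = 83.4 m/s

83.4 m/s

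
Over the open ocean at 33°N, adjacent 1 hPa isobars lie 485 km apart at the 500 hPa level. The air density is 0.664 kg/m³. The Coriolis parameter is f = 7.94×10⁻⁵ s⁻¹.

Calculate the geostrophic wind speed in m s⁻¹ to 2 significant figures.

3.9 m s⁻¹

Pressure gradient: |∂P/∂n| = 100 Pa / 485000 m = 2.06×10⁻⁴ Pa/m
Geostrophic balance (pressure-gradient force = Coriolis force):
V_g = (1/(fρ)) |∂P/∂n| = 2.06×10⁻⁴ / (7.94×10⁻⁵ × 0.664) = 3.91 m/s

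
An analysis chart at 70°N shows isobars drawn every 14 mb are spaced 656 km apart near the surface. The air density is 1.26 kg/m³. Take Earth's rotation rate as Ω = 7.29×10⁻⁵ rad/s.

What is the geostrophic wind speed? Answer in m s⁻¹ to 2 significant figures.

12 m s⁻¹

Coriolis parameter at 70°N:
f = 2Ω sin φ = 2 × 7.29×10⁻⁵ × sin 70° = 1.37×10⁻⁴ s⁻¹
Pressure gradient: |∂P/∂n| = 1400 Pa / 656000 m = 2.13×10⁻³ Pa/m
Geostrophic balance (pressure-gradient force = Coriolis force):
V_g = (1/(fρ)) |∂P/∂n| = 2.13×10⁻³ / (1.37×10⁻⁴ × 1.26) = 12.4 m/s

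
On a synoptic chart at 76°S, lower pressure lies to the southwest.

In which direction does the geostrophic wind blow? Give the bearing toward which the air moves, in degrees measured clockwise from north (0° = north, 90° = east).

The pressure-gradient force points toward the southwest (bearing 225°).
Geostrophic balance: in the Southern Hemisphere the Coriolis force deflects motion to the left, so the geostrophic wind blows 90° to the left of the pressure-gradient force (low pressure on the right).
Rotating 225° by 90° counterclockwise gives 135° — the wind blows toward the southeast.

135°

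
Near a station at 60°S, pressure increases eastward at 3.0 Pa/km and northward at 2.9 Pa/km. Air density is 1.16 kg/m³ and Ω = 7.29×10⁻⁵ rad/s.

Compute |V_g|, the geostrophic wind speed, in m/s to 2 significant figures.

Coriolis parameter at 60°S:
f = 2Ω sin φ = 2 × 7.29×10⁻⁵ × sin 60° = 1.26×10⁻⁴ s⁻¹
In the Southern Hemisphere f is negative: f = −1.26×10⁻⁴ s⁻¹.
Component geostrophic relations (x east, y north):
u_g = −(1/(fρ)) ∂P/∂y,  v_g = (1/(fρ)) ∂P/∂x
u_g = −(2.9×10⁻³)/(−1.26×10⁻⁴ × 1.16) = 19.8 m/s;  v_g = (3.0×10⁻³)/(−1.26×10⁻⁴ × 1.16) = −20.5 m/s
|V_g| = √(u_g² + v_g²) = 28.5 m/s

28 m/s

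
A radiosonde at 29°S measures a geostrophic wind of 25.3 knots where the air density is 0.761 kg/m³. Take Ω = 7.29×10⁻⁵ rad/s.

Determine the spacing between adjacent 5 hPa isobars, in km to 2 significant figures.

710 km

Coriolis parameter at 29°S:
f = 2Ω sin φ = 2 × 7.29×10⁻⁵ × sin 29° = 7.07×10⁻⁵ s⁻¹
Wind speed in SI: 25.3 knots = 13.0 m/s
Geostrophic balance rearranged: |∂P/∂n| = f ρ V_g
|∂P/∂n| = 7.07×10⁻⁵ × 0.761 × 13.0 = 7.00×10⁻⁴ Pa/m
Isobar spacing: Δn = ΔP/|∂P/∂n| = 500 Pa / 7.00×10⁻⁴ Pa/m = 714164 m ≈ 710 km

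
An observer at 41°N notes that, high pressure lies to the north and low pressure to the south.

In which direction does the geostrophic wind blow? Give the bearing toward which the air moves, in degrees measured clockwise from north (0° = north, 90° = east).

The pressure-gradient force points toward the south (bearing 180°).
Geostrophic balance: in the Northern Hemisphere the Coriolis force deflects motion to the right, so the geostrophic wind blows 90° to the right of the pressure-gradient force (low pressure on the left).
Rotating 180° by 90° clockwise gives 270° — the wind blows toward the west.

270°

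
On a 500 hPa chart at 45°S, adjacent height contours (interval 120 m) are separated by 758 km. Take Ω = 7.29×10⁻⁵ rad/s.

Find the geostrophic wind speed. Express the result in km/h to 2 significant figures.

Coriolis parameter at 45°S:
f = 2Ω sin φ = 2 × 7.29×10⁻⁵ × sin 45° = 1.03×10⁻⁴ s⁻¹
Height gradient: |∂Z/∂n| = 120 m / 758000 m = 1.58×10⁻⁴
On a pressure surface, geostrophic balance gives V_g = (g/f)|∂Z/∂n|:
V_g = 9.81 × 1.58×10⁻⁴ / 1.03×10⁻⁴ = 15.1 m/s
Converting: 15.1 m/s × 3.6 = 54 km/h

54 km/h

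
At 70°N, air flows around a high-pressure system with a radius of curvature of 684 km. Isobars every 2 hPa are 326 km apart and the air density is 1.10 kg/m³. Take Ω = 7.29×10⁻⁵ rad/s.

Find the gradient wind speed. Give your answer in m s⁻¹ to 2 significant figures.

Coriolis parameter at 70°N:
f = 2Ω sin φ = 2 × 7.29×10⁻⁵ × sin 70° = 1.37×10⁻⁴ s⁻¹
Pressure gradient: |∂P/∂n| = 200 Pa / 326000 m = 6.13×10⁻⁴ Pa/m
Geostrophic speed: V_g = |∂P/∂n|/(fρ) = 6.13×10⁻⁴/(1.37×10⁻⁴ × 1.10) = 4.07 m/s
Around a high, pressure-gradient force acts outward with centrifugal, so Coriolis balances both:
fV = (1/ρ)|∂P/∂n| + V²/R  →  V² − fR·V + fR·V_g = 0
With fR = 1.37×10⁻⁴ × 684×10³ m = 93.7 m/s:
V = [fR − √((fR)² − 4 fR V_g)]/2 = [93.7 − √(93.7² − 4×93.7×4.07)]/2 = 4.26 m/s
Supergeostrophic (V > V_g = 4.07 m/s), as expected around a high.

4.3 m s⁻¹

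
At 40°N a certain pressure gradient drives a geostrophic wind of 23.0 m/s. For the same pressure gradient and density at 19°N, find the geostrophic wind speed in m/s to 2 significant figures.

45 m/s

With the same pressure gradient and density, V_g ∝ 1/f ∝ 1/sin φ.
V₂ = V₁ · sin φ₁ / sin φ₂ = 23.0 × sin 40° / sin 19°
V₂ = 23.0 × 0.6428/0.3256 = 45 m/s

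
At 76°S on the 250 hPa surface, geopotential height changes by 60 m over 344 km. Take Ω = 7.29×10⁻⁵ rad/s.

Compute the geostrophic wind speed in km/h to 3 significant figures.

Coriolis parameter at 76°S:
f = 2Ω sin φ = 2 × 7.29×10⁻⁵ × sin 76° = 1.41×10⁻⁴ s⁻¹
Height gradient: |∂Z/∂n| = 60 m / 344000 m = 1.74×10⁻⁴
On a pressure surface, geostrophic balance gives V_g = (g/f)|∂Z/∂n|:
V_g = 9.81 × 1.74×10⁻⁴ / 1.41×10⁻⁴ = 12.1 m/s
Converting: 12.1 m/s × 3.6 = 43.5 km/h

43.5 km/h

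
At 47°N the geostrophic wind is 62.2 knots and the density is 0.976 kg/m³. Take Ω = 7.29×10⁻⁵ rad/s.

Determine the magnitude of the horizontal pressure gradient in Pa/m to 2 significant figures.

Coriolis parameter at 47°N:
f = 2Ω sin φ = 2 × 7.29×10⁻⁵ × sin 47° = 1.07×10⁻⁴ s⁻¹
Wind speed in SI: 62.2 knots = 32.0 m/s
Geostrophic balance rearranged: |∂P/∂n| = f ρ V_g
|∂P/∂n| = 1.07×10⁻⁴ × 0.976 × 32.0 = 3.33×10⁻³ Pa/m

3.3×10⁻³ Pa/m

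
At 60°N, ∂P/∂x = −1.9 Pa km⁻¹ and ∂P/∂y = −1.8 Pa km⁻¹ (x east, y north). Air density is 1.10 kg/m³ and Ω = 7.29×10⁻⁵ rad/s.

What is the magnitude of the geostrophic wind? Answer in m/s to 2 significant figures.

Coriolis parameter at 60°N:
f = 2Ω sin φ = 2 × 7.29×10⁻⁵ × sin 60° = 1.26×10⁻⁴ s⁻¹
Component geostrophic relations (x east, y north):
u_g = −(1/(fρ)) ∂P/∂y,  v_g = (1/(fρ)) ∂P/∂x
u_g = −(−1.8×10⁻³)/(1.26×10⁻⁴ × 1.10) = 13.0 m/s;  v_g = (−1.9×10⁻³)/(1.26×10⁻⁴ × 1.10) = −13.7 m/s
|V_g| = √(u_g² + v_g²) = 18.8 m/s

19 m/s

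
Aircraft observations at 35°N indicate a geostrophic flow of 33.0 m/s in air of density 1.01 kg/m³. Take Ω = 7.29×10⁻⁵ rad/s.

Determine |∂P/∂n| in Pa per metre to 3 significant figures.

Coriolis parameter at 35°N:
f = 2Ω sin φ = 2 × 7.29×10⁻⁵ × sin 35° = 8.36×10⁻⁵ s⁻¹
Geostrophic balance rearranged: |∂P/∂n| = f ρ V_g
|∂P/∂n| = 8.36×10⁻⁵ × 1.01 × 33.0 = 2.79×10⁻³ Pa/m

2.79×10⁻³ Pa/m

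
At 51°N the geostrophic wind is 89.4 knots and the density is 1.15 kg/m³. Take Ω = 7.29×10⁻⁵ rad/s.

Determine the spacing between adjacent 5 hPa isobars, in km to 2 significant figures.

Coriolis parameter at 51°N:
f = 2Ω sin φ = 2 × 7.29×10⁻⁵ × sin 51° = 1.13×10⁻⁴ s⁻¹
Wind speed in SI: 89.4 knots = 46.0 m/s
Geostrophic balance rearranged: |∂P/∂n| = f ρ V_g
|∂P/∂n| = 1.13×10⁻⁴ × 1.15 × 46.0 = 5.99×10⁻³ Pa/m
Isobar spacing: Δn = ΔP/|∂P/∂n| = 500 Pa / 5.99×10⁻³ Pa/m = 83433 m ≈ 83 km

83 km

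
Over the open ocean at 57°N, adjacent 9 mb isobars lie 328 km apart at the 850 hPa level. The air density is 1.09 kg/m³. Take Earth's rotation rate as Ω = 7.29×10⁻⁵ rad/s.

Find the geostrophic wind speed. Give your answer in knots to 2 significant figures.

40 knots

Coriolis parameter at 57°N:
f = 2Ω sin φ = 2 × 7.29×10⁻⁵ × sin 57° = 1.22×10⁻⁴ s⁻¹
Pressure gradient: |∂P/∂n| = 900 Pa / 328000 m = 2.74×10⁻³ Pa/m
Geostrophic balance (pressure-gradient force = Coriolis force):
V_g = (1/(fρ)) |∂P/∂n| = 2.74×10⁻³ / (1.22×10⁻⁴ × 1.09) = 20.6 m/s
Converting: 20.6 m/s × 1.944 = 40 knots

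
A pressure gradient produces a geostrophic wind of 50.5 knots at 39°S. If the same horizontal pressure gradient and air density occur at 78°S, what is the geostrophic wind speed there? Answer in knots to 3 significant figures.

32.5 knots

With the same pressure gradient and density, V_g ∝ 1/f ∝ 1/sin φ.
V₂ = V₁ · sin φ₁ / sin φ₂ = 50.5 × sin 39° / sin 78°
V₂ = 50.5 × 0.6293/0.9781 = 32.5 knots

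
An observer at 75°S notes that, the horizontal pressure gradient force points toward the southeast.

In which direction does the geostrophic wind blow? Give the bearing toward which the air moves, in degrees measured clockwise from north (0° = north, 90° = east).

045°

The pressure-gradient force points toward the southeast (bearing 135°).
Geostrophic balance: in the Southern Hemisphere the Coriolis force deflects motion to the left, so the geostrophic wind blows 90° to the left of the pressure-gradient force (low pressure on the right).
Rotating 135° by 90° counterclockwise gives 045° — the wind blows toward the northeast.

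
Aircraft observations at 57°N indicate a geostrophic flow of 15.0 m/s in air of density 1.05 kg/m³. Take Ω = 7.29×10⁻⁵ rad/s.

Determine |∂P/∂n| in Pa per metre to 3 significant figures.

1.93×10⁻³ Pa/m

Coriolis parameter at 57°N:
f = 2Ω sin φ = 2 × 7.29×10⁻⁵ × sin 57° = 1.22×10⁻⁴ s⁻¹
Geostrophic balance rearranged: |∂P/∂n| = f ρ V_g
|∂P/∂n| = 1.22×10⁻⁴ × 1.05 × 15.0 = 1.93×10⁻³ Pa/m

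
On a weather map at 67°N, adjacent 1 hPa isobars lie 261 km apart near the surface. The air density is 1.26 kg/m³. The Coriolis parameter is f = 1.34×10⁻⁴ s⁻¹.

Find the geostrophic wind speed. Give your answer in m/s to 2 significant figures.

Pressure gradient: |∂P/∂n| = 100 Pa / 261000 m = 3.83×10⁻⁴ Pa/m
Geostrophic balance (pressure-gradient force = Coriolis force):
V_g = (1/(fρ)) |∂P/∂n| = 3.83×10⁻⁴ / (1.34×10⁻⁴ × 1.26) = 2.27 m/s

2.3 m/s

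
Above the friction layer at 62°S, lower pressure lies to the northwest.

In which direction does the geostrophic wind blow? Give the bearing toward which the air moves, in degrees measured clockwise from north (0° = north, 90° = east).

225°

The pressure-gradient force points toward the northwest (bearing 315°).
Geostrophic balance: in the Southern Hemisphere the Coriolis force deflects motion to the left, so the geostrophic wind blows 90° to the left of the pressure-gradient force (low pressure on the right).
Rotating 315° by 90° counterclockwise gives 225° — the wind blows toward the southwest.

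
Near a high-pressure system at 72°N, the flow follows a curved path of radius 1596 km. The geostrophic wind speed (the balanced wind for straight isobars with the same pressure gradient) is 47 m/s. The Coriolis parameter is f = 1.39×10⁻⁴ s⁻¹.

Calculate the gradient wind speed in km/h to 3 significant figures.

Around a high, pressure-gradient force acts outward with centrifugal, so Coriolis balances both:
fV = (1/ρ)|∂P/∂n| + V²/R  →  V² − fR·V + fR·V_g = 0
With fR = 1.39×10⁻⁴ × 1596×10³ m = 222 m/s:
V = [fR − √((fR)² − 4 fR V_g)]/2 = [222 − √(222² − 4×222×47)]/2 = 67.6 m/s
Supergeostrophic (V > V_g = 47 m/s), as expected around a high.
Converting: 67.6 m/s × 3.6 = 243 km/h

243 km/h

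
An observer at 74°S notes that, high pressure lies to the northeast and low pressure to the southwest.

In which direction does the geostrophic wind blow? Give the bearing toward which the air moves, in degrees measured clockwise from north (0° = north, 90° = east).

The pressure-gradient force points toward the southwest (bearing 225°).
Geostrophic balance: in the Southern Hemisphere the Coriolis force deflects motion to the left, so the geostrophic wind blows 90° to the left of the pressure-gradient force (low pressure on the right).
Rotating 225° by 90° counterclockwise gives 135° — the wind blows toward the southeast.

135°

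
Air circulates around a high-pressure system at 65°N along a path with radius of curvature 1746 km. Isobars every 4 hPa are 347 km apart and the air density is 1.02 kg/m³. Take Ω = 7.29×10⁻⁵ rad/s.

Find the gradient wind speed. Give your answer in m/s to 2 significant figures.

Coriolis parameter at 65°N:
f = 2Ω sin φ = 2 × 7.29×10⁻⁵ × sin 65° = 1.32×10⁻⁴ s⁻¹
Pressure gradient: |∂P/∂n| = 400 Pa / 347000 m = 1.15×10⁻³ Pa/m
Geostrophic speed: V_g = |∂P/∂n|/(fρ) = 1.15×10⁻³/(1.32×10⁻⁴ × 1.02) = 8.55 m/s
Around a high, pressure-gradient force acts outward with centrifugal, so Coriolis balances both:
fV = (1/ρ)|∂P/∂n| + V²/R  →  V² − fR·V + fR·V_g = 0
With fR = 1.32×10⁻⁴ × 1746×10³ m = 231 m/s:
V = [fR − √((fR)² − 4 fR V_g)]/2 = [231 − √(231² − 4×231×8.55)]/2 = 8.9 m/s
Supergeostrophic (V > V_g = 8.55 m/s), as expected around a high.

8.9 m/s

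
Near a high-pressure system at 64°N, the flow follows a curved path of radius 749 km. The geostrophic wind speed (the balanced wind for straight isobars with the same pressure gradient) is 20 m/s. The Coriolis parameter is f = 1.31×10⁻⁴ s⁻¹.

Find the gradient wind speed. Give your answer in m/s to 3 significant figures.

28.0 m/s

Around a high, pressure-gradient force acts outward with centrifugal, so Coriolis balances both:
fV = (1/ρ)|∂P/∂n| + V²/R  →  V² − fR·V + fR·V_g = 0
With fR = 1.31×10⁻⁴ × 749×10³ m = 98.1 m/s:
V = [fR − √((fR)² − 4 fR V_g)]/2 = [98.1 − √(98.1² − 4×98.1×20)]/2 = 28 m/s
Supergeostrophic (V > V_g = 20 m/s), as expected around a high.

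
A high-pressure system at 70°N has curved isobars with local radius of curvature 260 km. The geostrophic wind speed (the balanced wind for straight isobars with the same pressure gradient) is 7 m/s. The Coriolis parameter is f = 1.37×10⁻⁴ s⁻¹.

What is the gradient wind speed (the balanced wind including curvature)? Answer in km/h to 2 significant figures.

34 km/h

Around a high, pressure-gradient force acts outward with centrifugal, so Coriolis balances both:
fV = (1/ρ)|∂P/∂n| + V²/R  →  V² − fR·V + fR·V_g = 0
With fR = 1.37×10⁻⁴ × 260×10³ m = 35.6 m/s:
V = [fR − √((fR)² − 4 fR V_g)]/2 = [35.6 − √(35.6² − 4×35.6×7)]/2 = 9.57 m/s
Supergeostrophic (V > V_g = 7 m/s), as expected around a high.
Converting: 9.57 m/s × 3.6 = 34 km/h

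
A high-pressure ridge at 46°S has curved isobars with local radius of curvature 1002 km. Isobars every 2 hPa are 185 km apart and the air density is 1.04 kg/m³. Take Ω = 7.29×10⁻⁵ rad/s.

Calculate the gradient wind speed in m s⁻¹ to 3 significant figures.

Coriolis parameter at 46°S:
f = 2Ω sin φ = 2 × 7.29×10⁻⁵ × sin 46° = 1.05×10⁻⁴ s⁻¹
Pressure gradient: |∂P/∂n| = 200 Pa / 185000 m = 1.08×10⁻³ Pa/m
Geostrophic speed: V_g = |∂P/∂n|/(fρ) = 1.08×10⁻³/(1.05×10⁻⁴ × 1.04) = 9.91 m/s
Around a high, pressure-gradient force acts outward with centrifugal, so Coriolis balances both:
fV = (1/ρ)|∂P/∂n| + V²/R  →  V² − fR·V + fR·V_g = 0
With fR = 1.05×10⁻⁴ × 1002×10³ m = 105 m/s:
V = [fR − √((fR)² − 4 fR V_g)]/2 = [105 − √(105² − 4×105×9.91)]/2 = 11.1 m/s
Supergeostrophic (V > V_g = 9.91 m/s), as expected around a high.

11.1 m s⁻¹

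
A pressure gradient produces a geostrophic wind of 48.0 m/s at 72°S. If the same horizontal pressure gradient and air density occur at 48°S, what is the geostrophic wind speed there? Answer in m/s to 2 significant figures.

61 m/s

With the same pressure gradient and density, V_g ∝ 1/f ∝ 1/sin φ.
V₂ = V₁ · sin φ₁ / sin φ₂ = 48.0 × sin 72° / sin 48°
V₂ = 48.0 × 0.9511/0.7431 = 61 m/s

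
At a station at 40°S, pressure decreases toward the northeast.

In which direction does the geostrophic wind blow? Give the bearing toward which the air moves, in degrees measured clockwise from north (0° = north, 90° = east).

The pressure-gradient force points toward the northeast (bearing 045°).
Geostrophic balance: in the Southern Hemisphere the Coriolis force deflects motion to the left, so the geostrophic wind blows 90° to the left of the pressure-gradient force (low pressure on the right).
Rotating 045° by 90° counterclockwise gives 315° — the wind blows toward the northwest.

315°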